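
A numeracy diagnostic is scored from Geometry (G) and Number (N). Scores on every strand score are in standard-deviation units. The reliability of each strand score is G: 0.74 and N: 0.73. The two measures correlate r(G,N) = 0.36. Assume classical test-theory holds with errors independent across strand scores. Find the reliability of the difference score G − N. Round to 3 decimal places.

Var(G−N) = 1 + 1 − 2·0.36 = 2 − 0.72 = 1.28.
Because errors are independent across components, Cov(Tᵢ,Tⱼ) = Cov(Xᵢ,Xⱼ); the off-diagonal part of the true-score variance is the same as above.
True-score variance = [0.74 + 0.73] − 0.72 = 1.47 − 0.72 = 0.75.
Reliability = 0.75 / 1.28 = 0.586.

0.586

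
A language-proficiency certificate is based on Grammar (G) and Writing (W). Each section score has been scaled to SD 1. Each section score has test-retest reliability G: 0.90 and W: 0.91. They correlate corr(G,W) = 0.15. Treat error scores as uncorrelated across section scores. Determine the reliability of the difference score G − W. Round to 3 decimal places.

Var(G−W) = 1 + 1 − 2·0.15 = 2 − 0.3 = 1.7.
With uncorrelated errors the cross-covariances are all true-score covariance, so they carry over unchanged; only the diagonal terms shrink to ρᵢσᵢ².
True-score variance = [0.90 + 0.91] − 0.3 = 1.81 − 0.3 = 1.51.
Reliability = 1.51 / 1.7 = 0.888.

0.888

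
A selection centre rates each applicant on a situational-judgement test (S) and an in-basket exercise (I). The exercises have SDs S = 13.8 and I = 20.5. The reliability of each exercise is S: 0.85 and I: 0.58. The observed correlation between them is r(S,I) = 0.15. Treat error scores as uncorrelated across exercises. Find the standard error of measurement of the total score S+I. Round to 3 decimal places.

14.320

Var(total) = 610.69 + 84.87 = 695.56.
True-score variance = 405.619 + 84.87 = 490.489, so reliability = 0.7052.
Error variance = 695.56 − 490.489 = 205.071; SEM = √205.071 = 14.320.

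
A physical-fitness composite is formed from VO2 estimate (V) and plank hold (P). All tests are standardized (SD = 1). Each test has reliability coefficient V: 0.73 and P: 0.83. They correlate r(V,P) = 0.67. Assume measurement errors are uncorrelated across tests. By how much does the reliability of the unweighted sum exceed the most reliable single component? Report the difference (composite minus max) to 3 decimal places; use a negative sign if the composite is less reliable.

0.038

Var(sum) = 2 + 1.34 = 3.34; true-score variance = 1.56 + 1.34 = 2.9; composite reliability = 0.8683.
Max component reliability = 0.8300.
Difference = 0.8683 − 0.8300 = 0.038.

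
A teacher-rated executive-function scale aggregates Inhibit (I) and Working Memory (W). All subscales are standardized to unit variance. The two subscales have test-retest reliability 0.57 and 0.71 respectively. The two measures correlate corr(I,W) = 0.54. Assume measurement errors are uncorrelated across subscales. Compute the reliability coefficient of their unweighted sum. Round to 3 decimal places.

0.766

Var(I+W) = 2 + 2·[0.54] = 2 + 1.08 = 3.08.
Under uncorrelated errors the observed covariances equal the true-score covariances, so only the own-variance terms attenuate.
True-score variance = [0.57 + 0.71] + 1.08 = 1.28 + 1.08 = 2.36.
Reliability = 2.36 / 3.08 = 0.766.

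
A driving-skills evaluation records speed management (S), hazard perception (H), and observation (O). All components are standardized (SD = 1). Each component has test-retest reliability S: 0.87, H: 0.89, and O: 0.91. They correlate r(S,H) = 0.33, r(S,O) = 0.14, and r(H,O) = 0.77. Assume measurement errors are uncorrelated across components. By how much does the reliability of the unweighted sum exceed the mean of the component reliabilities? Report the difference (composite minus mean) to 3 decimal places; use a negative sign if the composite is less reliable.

0.050

Var(sum) = 3 + 2.48 = 5.48; true-score variance = 2.67 + 2.48 = 5.15; composite reliability = 0.9398.
Mean component reliability = 0.8900.
Difference = 0.9398 − 0.8900 = 0.050.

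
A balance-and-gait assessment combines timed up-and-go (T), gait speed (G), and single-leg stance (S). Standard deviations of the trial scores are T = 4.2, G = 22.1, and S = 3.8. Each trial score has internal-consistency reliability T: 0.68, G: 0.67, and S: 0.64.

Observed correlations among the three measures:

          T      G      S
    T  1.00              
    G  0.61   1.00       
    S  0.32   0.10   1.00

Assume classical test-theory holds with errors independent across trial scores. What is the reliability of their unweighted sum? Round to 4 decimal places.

0.7397

Var(T+G+S) = 4.2² + 22.1² + 3.8² + 2·[4.2·22.1·0.61 + 4.2·3.8·0.32 + 22.1·3.8·0.10] = 520.49 + 140.251 = 660.741.
Under uncorrelated errors the observed covariances equal the true-score covariances, so only the own-variance terms attenuate.
True-score variance = [4.2²·0.68 + 22.1²·0.67 + 3.8²·0.64] + 140.251 = 348.472 + 140.251 = 488.722.
Reliability = 488.722 / 660.741 = 0.7397.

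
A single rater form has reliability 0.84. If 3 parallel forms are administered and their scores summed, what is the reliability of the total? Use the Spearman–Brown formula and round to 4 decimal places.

ρ_k = kρ / (1 + (k−1)ρ) = 3·0.84 / (1 + 2·0.84) = 2.520 / 2.680 = 0.9403.

0.9403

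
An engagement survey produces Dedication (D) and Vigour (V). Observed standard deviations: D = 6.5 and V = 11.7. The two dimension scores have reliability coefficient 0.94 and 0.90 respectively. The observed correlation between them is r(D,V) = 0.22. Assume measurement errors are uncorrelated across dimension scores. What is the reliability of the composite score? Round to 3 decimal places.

0.924

Var(D+V) = 6.5² + 11.7² + 2·[6.5·11.7·0.22] = 179.14 + 33.462 = 212.602.
With uncorrelated errors the cross-covariances are all true-score covariance, so they carry over unchanged; only the diagonal terms shrink to ρᵢσᵢ².
True-score variance = [6.5²·0.94 + 11.7²·0.90] + 33.462 = 162.916 + 33.462 = 196.378.
Reliability = 196.378 / 212.602 = 0.924.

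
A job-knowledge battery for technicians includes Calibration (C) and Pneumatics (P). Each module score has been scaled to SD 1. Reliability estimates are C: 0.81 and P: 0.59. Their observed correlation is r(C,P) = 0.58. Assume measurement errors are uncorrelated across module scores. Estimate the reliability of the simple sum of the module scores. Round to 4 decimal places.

0.8101

Var(C+P) = 2 + 2·[0.58] = 2 + 1.16 = 3.16.
Because errors are independent across components, Cov(Tᵢ,Tⱼ) = Cov(Xᵢ,Xⱼ); the off-diagonal part of the true-score variance is the same as above.
True-score variance = [0.81 + 0.59] + 1.16 = 1.4 + 1.16 = 2.56.
Reliability = 2.56 / 3.16 = 0.8101.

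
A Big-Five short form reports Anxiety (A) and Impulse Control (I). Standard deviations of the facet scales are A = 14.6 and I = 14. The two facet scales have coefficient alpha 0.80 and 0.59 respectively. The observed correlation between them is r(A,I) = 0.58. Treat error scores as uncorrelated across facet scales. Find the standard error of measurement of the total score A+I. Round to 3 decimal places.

Var(total) = 409.16 + 237.104 = 646.264.
True-score variance = 286.168 + 237.104 = 523.272, so reliability = 0.8097.
Error variance = 646.264 − 523.272 = 122.992; SEM = √122.992 = 11.090.

11.090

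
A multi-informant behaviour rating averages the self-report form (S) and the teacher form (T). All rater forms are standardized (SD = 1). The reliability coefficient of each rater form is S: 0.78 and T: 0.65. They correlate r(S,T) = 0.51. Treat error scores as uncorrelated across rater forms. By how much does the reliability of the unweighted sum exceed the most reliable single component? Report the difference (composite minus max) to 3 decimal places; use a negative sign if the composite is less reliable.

0.031

Var(sum) = 2 + 1.02 = 3.02; true-score variance = 1.43 + 1.02 = 2.45; composite reliability = 0.8113.
Max component reliability = 0.7800.
Difference = 0.8113 − 0.7800 = 0.031.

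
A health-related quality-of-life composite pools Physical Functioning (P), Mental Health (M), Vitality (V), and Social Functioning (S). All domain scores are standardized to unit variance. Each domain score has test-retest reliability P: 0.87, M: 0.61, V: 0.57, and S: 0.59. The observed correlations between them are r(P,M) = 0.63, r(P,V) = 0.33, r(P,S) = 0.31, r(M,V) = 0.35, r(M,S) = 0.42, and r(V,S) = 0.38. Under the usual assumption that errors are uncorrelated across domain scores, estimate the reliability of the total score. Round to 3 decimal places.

0.846

Var(P+M+V+S) = 4 + 2·[0.63 + 0.33 + 0.31 + 0.35 + 0.42 + 0.38] = 4 + 4.84 = 8.84.
Because errors are independent across components, Cov(Tᵢ,Tⱼ) = Cov(Xᵢ,Xⱼ); the off-diagonal part of the true-score variance is the same as above.
True-score variance = [0.87 + 0.61 + 0.57 + 0.59] + 4.84 = 2.64 + 4.84 = 7.48.
Reliability = 7.48 / 8.84 = 0.846.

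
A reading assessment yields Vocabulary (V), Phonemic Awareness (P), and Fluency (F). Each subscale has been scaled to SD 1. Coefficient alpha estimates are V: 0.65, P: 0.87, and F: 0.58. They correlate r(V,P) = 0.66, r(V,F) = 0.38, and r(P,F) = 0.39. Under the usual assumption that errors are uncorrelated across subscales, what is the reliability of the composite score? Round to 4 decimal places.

0.8464

Var(V+P+F) = 3 + 2·[0.66 + 0.38 + 0.39] = 3 + 2.86 = 5.86.
Under uncorrelated errors the observed covariances equal the true-score covariances, so only the own-variance terms attenuate.
True-score variance = [0.65 + 0.87 + 0.58] + 2.86 = 2.1 + 2.86 = 4.96.
Reliability = 4.96 / 5.86 = 0.8464.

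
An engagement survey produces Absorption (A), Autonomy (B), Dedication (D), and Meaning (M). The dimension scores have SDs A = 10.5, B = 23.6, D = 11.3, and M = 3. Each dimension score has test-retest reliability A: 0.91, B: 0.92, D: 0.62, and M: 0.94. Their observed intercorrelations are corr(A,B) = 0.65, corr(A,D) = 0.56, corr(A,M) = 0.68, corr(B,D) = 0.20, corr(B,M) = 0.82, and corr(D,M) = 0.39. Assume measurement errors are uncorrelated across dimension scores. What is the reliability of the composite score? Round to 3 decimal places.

Var(A+B+D+M) = 10.5² + 23.6² + 11.3² + 3² + 2·[10.5·23.6·0.65 + 10.5·11.3·0.56 + 10.5·3·0.68 + 23.6·11.3·0.20 + 23.6·3·0.82 + 11.3·3·0.39] = 803.9 + 747.094 = 1550.99.
With uncorrelated errors the cross-covariances are all true-score covariance, so they carry over unchanged; only the diagonal terms shrink to ρᵢσᵢ².
True-score variance = [10.5²·0.91 + 23.6²·0.92 + 11.3²·0.62 + 3²·0.94] + 747.094 = 700.359 + 747.094 = 1447.45.
Reliability = 1447.45 / 1550.99 = 0.933.

0.933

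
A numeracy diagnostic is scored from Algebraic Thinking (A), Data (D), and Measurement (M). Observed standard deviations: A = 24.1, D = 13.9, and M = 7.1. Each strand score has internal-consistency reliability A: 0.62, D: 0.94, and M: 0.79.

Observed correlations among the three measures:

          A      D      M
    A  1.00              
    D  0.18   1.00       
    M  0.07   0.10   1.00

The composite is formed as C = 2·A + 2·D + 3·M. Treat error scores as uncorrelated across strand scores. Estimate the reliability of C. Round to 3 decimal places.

Var(C) = 2²·24.1² + 2²·13.9² + 3²·7.1² + 2·[4·24.1·13.9·0.18 + 6·24.1·7.1·0.07 + 6·13.9·7.1·0.10] = 3549.77 + 744.546 = 4294.32.
With uncorrelated errors the cross-covariances are all true-score covariance, so they carry over unchanged; only the diagonal terms shrink to ρᵢσᵢ².
True-score variance = [2²·24.1²·0.62 + 2²·13.9²·0.94 + 3²·7.1²·0.79] + 744.546 = 2525.29 + 744.546 = 3269.84.
Reliability = 3269.84 / 4294.32 = 0.761.

0.761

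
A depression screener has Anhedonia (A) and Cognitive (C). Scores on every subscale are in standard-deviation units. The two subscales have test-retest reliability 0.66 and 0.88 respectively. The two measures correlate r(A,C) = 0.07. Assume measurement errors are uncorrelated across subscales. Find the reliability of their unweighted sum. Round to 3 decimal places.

0.785

Var(A+C) = 2 + 2·[0.07] = 2 + 0.14 = 2.14.
With uncorrelated errors the cross-covariances are all true-score covariance, so they carry over unchanged; only the diagonal terms shrink to ρᵢσᵢ².
True-score variance = [0.66 + 0.88] + 0.14 = 1.54 + 0.14 = 1.68.
Reliability = 1.68 / 2.14 = 0.785.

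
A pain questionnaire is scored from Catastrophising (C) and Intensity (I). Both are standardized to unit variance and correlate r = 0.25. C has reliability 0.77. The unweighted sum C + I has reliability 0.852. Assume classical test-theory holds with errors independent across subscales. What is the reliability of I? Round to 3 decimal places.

Var(C+I) = 2 + 2·0.25 = 2.500.
True-score variance = ρ_C + ρ_I + 2·0.25, so 0.852 = (0.77 + ρ_I + 0.50) / 2.500.
ρ_I = 0.852·2.500 − 0.77 − 0.50 = 0.860.

0.860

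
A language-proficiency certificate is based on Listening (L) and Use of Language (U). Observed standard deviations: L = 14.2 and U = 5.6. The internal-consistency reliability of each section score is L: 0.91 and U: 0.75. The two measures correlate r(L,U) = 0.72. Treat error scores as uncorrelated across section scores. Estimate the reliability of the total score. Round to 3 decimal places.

0.925

Var(L+U) = 14.2² + 5.6² + 2·[14.2·5.6·0.72] = 233 + 114.509 = 347.509.
Under uncorrelated errors the observed covariances equal the true-score covariances, so only the own-variance terms attenuate.
True-score variance = [14.2²·0.91 + 5.6²·0.75] + 114.509 = 207.012 + 114.509 = 321.521.
Reliability = 321.521 / 347.509 = 0.925.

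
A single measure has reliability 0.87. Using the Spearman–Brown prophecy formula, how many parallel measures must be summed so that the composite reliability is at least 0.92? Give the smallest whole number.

k ≥ ρ*(1−ρ₁)/(ρ₁(1−ρ*)) = 0.92·0.13 / (0.87·0.08) = 1.718.
Smallest integer k = 2.

2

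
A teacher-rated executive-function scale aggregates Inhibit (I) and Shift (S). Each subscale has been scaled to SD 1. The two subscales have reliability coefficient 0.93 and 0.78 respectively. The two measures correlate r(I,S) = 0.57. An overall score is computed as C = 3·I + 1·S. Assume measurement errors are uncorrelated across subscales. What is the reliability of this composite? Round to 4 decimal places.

0.9367

Var(C) = 3² + 1 + 2·[3·0.57] = 10 + 3.42 = 13.42.
Because errors are independent across components, Cov(Tᵢ,Tⱼ) = Cov(Xᵢ,Xⱼ); the off-diagonal part of the true-score variance is the same as above.
True-score variance = [3²·0.93 + 0.78] + 3.42 = 9.15 + 3.42 = 12.57.
Reliability = 12.57 / 13.42 = 0.9367.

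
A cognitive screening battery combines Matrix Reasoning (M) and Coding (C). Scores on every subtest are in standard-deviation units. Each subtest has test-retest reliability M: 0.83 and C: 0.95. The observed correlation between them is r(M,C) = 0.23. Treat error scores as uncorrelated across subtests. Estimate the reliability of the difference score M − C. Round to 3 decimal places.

0.857

Var(M−C) = 1 + 1 − 2·0.23 = 2 − 0.46 = 1.54.
With uncorrelated errors the cross-covariances are all true-score covariance, so they carry over unchanged; only the diagonal terms shrink to ρᵢσᵢ².
True-score variance = [0.83 + 0.95] − 0.46 = 1.78 − 0.46 = 1.32.
Reliability = 1.32 / 1.54 = 0.857.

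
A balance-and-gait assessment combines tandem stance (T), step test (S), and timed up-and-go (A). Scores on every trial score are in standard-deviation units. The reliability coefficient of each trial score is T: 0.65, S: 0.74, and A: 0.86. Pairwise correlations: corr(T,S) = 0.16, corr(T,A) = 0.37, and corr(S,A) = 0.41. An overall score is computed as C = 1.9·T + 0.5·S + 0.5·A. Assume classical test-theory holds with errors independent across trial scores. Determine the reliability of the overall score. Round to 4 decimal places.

0.7438

Var(C) = 1.9² + 0.5² + 0.5² + 2·[0.95·0.16 + 0.95·0.37 + 0.25·0.41] = 4.11 + 1.212 = 5.322.
With uncorrelated errors the cross-covariances are all true-score covariance, so they carry over unchanged; only the diagonal terms shrink to ρᵢσᵢ².
True-score variance = [1.9²·0.65 + 0.5²·0.74 + 0.5²·0.86] + 1.212 = 2.7465 + 1.212 = 3.9585.
Reliability = 3.9585 / 5.322 = 0.7438.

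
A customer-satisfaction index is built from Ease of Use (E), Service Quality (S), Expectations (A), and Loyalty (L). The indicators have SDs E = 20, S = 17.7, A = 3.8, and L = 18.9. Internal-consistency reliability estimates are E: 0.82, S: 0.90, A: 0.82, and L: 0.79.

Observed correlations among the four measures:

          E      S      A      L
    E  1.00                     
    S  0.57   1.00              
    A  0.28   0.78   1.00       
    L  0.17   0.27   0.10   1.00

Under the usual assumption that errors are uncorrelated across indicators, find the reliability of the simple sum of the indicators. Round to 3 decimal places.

Var(E+S+A+L) = 20² + 17.7² + 3.8² + 18.9² + 2·[20·17.7·0.57 + 20·3.8·0.28 + 20·18.9·0.17 + 17.7·3.8·0.78 + 17.7·18.9·0.27 + 3.8·18.9·0.10] = 1084.94 + 874.576 = 1959.52.
Because errors are independent across components, Cov(Tᵢ,Tⱼ) = Cov(Xᵢ,Xⱼ); the off-diagonal part of the true-score variance is the same as above.
True-score variance = [20²·0.82 + 17.7²·0.90 + 3.8²·0.82 + 18.9²·0.79] + 874.576 = 903.998 + 874.576 = 1778.57.
Reliability = 1778.57 / 1959.52 = 0.908.

0.908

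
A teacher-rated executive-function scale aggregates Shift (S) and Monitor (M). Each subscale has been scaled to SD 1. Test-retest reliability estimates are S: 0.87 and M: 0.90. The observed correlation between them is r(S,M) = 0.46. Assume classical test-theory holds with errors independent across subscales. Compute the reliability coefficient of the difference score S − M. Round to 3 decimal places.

Var(S−M) = 1 + 1 − 2·0.46 = 2 − 0.92 = 1.08.
With uncorrelated errors the cross-covariances are all true-score covariance, so they carry over unchanged; only the diagonal terms shrink to ρᵢσᵢ².
True-score variance = [0.87 + 0.90] − 0.92 = 1.77 − 0.92 = 0.85.
Reliability = 0.85 / 1.08 = 0.787.

0.787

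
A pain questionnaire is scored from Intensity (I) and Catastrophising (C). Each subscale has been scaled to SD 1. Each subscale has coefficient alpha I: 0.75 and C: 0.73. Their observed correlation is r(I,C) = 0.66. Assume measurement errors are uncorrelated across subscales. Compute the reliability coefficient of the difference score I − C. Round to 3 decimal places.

0.235

Var(I−C) = 1 + 1 − 2·0.66 = 2 − 1.32 = 0.68.
Under uncorrelated errors the observed covariances equal the true-score covariances, so only the own-variance terms attenuate.
True-score variance = [0.75 + 0.73] − 1.32 = 1.48 − 1.32 = 0.16.
Reliability = 0.16 / 0.68 = 0.235.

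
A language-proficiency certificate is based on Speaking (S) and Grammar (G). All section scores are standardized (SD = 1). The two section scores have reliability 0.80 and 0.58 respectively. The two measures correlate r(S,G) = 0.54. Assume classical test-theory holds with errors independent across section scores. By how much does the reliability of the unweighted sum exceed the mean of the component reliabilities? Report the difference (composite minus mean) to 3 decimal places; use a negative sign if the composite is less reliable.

Var(sum) = 2 + 1.08 = 3.08; true-score variance = 1.38 + 1.08 = 2.46; composite reliability = 0.7987.
Mean component reliability = 0.6900.
Difference = 0.7987 − 0.6900 = 0.109.

0.109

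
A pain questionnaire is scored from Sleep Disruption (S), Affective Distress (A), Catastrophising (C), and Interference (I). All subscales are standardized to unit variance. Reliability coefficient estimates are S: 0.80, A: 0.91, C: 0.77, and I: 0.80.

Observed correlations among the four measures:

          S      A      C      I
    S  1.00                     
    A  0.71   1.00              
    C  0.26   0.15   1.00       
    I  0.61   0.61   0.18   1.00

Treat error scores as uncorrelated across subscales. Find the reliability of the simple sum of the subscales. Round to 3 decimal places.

Var(S+A+C+I) = 4 + 2·[0.71 + 0.26 + 0.61 + 0.15 + 0.61 + 0.18] = 4 + 5.04 = 9.04.
Because errors are independent across components, Cov(Tᵢ,Tⱼ) = Cov(Xᵢ,Xⱼ); the off-diagonal part of the true-score variance is the same as above.
True-score variance = [0.80 + 0.91 + 0.77 + 0.80] + 5.04 = 3.28 + 5.04 = 8.32.
Reliability = 8.32 / 9.04 = 0.920.

0.920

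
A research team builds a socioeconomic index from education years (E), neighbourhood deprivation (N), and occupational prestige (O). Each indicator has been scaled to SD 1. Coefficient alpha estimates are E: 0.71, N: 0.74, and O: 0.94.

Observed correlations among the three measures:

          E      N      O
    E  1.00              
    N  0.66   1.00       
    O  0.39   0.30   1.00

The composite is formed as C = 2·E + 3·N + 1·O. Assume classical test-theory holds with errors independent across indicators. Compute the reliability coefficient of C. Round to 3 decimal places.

Var(C) = 2² + 3² + 1 + 2·[6·0.66 + 2·0.39 + 3·0.30] = 14 + 11.28 = 25.28.
Because errors are independent across components, Cov(Tᵢ,Tⱼ) = Cov(Xᵢ,Xⱼ); the off-diagonal part of the true-score variance is the same as above.
True-score variance = [2²·0.71 + 3²·0.74 + 0.94] + 11.28 = 10.44 + 11.28 = 21.72.
Reliability = 21.72 / 25.28 = 0.859.

0.859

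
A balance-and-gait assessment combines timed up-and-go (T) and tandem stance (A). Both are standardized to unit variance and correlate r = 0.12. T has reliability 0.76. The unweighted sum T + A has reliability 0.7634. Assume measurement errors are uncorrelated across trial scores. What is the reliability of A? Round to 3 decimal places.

0.710

Var(T+A) = 2 + 2·0.12 = 2.240.
True-score variance = ρ_T + ρ_A + 2·0.12, so 0.7634 = (0.76 + ρ_A + 0.24) / 2.240.
ρ_A = 0.7634·2.240 − 0.76 − 0.24 = 0.710.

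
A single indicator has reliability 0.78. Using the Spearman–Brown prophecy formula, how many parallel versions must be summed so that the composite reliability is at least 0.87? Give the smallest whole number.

2

k ≥ ρ*(1−ρ₁)/(ρ₁(1−ρ*)) = 0.87·0.22 / (0.78·0.13) = 1.888.
Smallest integer k = 2.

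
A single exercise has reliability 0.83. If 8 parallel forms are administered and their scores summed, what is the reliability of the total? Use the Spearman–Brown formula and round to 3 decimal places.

ρ_k = kρ / (1 + (k−1)ρ) = 8·0.83 / (1 + 7·0.83) = 6.640 / 6.810 = 0.975.

0.975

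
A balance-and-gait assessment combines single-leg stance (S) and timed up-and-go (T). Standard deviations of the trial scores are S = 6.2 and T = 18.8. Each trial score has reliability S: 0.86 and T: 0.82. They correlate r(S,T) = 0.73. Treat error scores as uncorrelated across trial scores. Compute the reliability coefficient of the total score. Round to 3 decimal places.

0.877

Var(S+T) = 6.2² + 18.8² + 2·[6.2·18.8·0.73] = 391.88 + 170.178 = 562.058.
Under uncorrelated errors the observed covariances equal the true-score covariances, so only the own-variance terms attenuate.
True-score variance = [6.2²·0.86 + 18.8²·0.82] + 170.178 = 322.879 + 170.178 = 493.057.
Reliability = 493.057 / 562.058 = 0.877.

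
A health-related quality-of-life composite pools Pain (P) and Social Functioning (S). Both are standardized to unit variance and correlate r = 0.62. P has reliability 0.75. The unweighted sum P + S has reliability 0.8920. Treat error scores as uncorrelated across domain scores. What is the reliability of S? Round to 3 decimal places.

Var(P+S) = 2 + 2·0.62 = 3.240.
True-score variance = ρ_P + ρ_S + 2·0.62, so 0.8920 = (0.75 + ρ_S + 1.24) / 3.240.
ρ_S = 0.8920·3.240 − 0.75 − 1.24 = 0.900.

0.900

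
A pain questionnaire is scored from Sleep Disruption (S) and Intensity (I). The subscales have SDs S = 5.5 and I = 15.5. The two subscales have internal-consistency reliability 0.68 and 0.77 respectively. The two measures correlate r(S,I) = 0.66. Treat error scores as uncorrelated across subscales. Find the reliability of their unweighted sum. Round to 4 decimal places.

0.8305

Var(S+I) = 5.5² + 15.5² + 2·[5.5·15.5·0.66] = 270.5 + 112.53 = 383.03.
Under uncorrelated errors the observed covariances equal the true-score covariances, so only the own-variance terms attenuate.
True-score variance = [5.5²·0.68 + 15.5²·0.77] + 112.53 = 205.562 + 112.53 = 318.092.
Reliability = 318.092 / 383.03 = 0.8305.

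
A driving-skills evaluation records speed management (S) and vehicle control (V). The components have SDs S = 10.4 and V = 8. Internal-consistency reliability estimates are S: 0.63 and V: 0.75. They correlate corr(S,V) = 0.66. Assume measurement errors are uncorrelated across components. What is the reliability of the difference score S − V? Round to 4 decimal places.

Var(S−V) = 10.4² + 8² − 2·10.4·8·0.66 = 172.16 − 109.824 = 62.336.
Because errors are independent across components, Cov(Tᵢ,Tⱼ) = Cov(Xᵢ,Xⱼ); the off-diagonal part of the true-score variance is the same as above.
True-score variance = [10.4²·0.63 + 8²·0.75] − 109.824 = 116.141 − 109.824 = 6.3168.
Reliability = 6.3168 / 62.336 = 0.1013.

0.1013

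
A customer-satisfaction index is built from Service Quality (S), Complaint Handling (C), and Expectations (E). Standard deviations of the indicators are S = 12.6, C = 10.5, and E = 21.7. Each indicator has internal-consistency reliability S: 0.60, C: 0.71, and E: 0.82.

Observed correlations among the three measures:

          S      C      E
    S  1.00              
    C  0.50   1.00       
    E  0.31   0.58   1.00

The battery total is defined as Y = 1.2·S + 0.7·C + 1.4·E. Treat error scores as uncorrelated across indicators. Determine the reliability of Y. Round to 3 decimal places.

Var(Y) = 1.2²·12.6² + 0.7²·10.5² + 1.4²·21.7² + 2·[0.84·12.6·10.5·0.50 + 1.68·12.6·21.7·0.31 + 0.98·10.5·21.7·0.58] = 1205.58 + 654.946 = 1860.53.
With uncorrelated errors the cross-covariances are all true-score covariance, so they carry over unchanged; only the diagonal terms shrink to ρᵢσᵢ².
True-score variance = [1.2²·12.6²·0.60 + 0.7²·10.5²·0.71 + 1.4²·21.7²·0.82] + 654.946 = 932.339 + 654.946 = 1587.29.
Reliability = 1587.29 / 1860.53 = 0.853.

0.853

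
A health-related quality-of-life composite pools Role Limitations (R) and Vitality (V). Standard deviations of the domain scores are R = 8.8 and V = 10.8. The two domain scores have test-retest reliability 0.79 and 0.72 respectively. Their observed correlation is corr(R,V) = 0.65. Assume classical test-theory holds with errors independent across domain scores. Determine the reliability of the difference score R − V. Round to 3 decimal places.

Var(R−V) = 8.8² + 10.8² − 2·8.8·10.8·0.65 = 194.08 − 123.552 = 70.528.
Under uncorrelated errors the observed covariances equal the true-score covariances, so only the own-variance terms attenuate.
True-score variance = [8.8²·0.79 + 10.8²·0.72] − 123.552 = 145.158 − 123.552 = 21.6064.
Reliability = 21.6064 / 70.528 = 0.306.

0.306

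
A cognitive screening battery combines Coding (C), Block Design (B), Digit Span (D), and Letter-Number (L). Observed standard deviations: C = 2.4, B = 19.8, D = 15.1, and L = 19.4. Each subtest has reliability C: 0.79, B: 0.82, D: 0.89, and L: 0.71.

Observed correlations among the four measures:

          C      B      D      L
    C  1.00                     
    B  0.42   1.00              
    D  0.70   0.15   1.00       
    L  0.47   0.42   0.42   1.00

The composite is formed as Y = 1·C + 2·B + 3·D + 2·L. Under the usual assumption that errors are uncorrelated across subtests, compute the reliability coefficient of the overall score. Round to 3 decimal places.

Var(Y) = 2.4² + 2²·19.8² + 3²·15.1² + 2²·19.4² + 2·[2·2.4·19.8·0.42 + 3·2.4·15.1·0.70 + 2·2.4·19.4·0.47 + 6·19.8·15.1·0.15 + 4·19.8·19.4·0.42 + 6·15.1·19.4·0.42] = 5131.45 + 3624.8 = 8756.25.
Because errors are independent across components, Cov(Tᵢ,Tⱼ) = Cov(Xᵢ,Xⱼ); the off-diagonal part of the true-score variance is the same as above.
True-score variance = [2.4²·0.79 + 2²·19.8²·0.82 + 3²·15.1²·0.89 + 2²·19.4²·0.71] + 3624.8 = 4185.66 + 3624.8 = 7810.46.
Reliability = 7810.46 / 8756.25 = 0.892.

0.892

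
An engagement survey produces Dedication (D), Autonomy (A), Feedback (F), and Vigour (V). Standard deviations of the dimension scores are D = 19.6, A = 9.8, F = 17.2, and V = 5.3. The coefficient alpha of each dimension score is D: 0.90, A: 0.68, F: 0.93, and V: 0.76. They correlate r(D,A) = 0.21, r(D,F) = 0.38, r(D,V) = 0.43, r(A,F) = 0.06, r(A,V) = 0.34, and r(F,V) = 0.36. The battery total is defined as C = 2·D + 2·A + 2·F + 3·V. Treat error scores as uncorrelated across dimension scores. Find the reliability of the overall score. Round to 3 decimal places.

Var(C) = 2²·19.6² + 2²·9.8² + 2²·17.2² + 3²·5.3² + 2·[4·19.6·9.8·0.21 + 4·19.6·17.2·0.38 + 6·19.6·5.3·0.43 + 4·9.8·17.2·0.06 + 6·9.8·5.3·0.34 + 6·17.2·5.3·0.36] = 3356.97 + 2570.2 = 5927.17.
With uncorrelated errors the cross-covariances are all true-score covariance, so they carry over unchanged; only the diagonal terms shrink to ρᵢσᵢ².
True-score variance = [2²·19.6²·0.90 + 2²·9.8²·0.68 + 2²·17.2²·0.93 + 3²·5.3²·0.76] + 2570.2 = 2936.87 + 2570.2 = 5507.06.
Reliability = 5507.06 / 5927.17 = 0.929.

0.929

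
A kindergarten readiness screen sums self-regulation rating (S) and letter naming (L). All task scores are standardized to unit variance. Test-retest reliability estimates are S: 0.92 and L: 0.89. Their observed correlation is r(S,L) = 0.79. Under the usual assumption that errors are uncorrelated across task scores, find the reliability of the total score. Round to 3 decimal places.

0.947

Var(S+L) = 2 + 2·[0.79] = 2 + 1.58 = 3.58.
Under uncorrelated errors the observed covariances equal the true-score covariances, so only the own-variance terms attenuate.
True-score variance = [0.92 + 0.89] + 1.58 = 1.81 + 1.58 = 3.39.
Reliability = 3.39 / 3.58 = 0.947.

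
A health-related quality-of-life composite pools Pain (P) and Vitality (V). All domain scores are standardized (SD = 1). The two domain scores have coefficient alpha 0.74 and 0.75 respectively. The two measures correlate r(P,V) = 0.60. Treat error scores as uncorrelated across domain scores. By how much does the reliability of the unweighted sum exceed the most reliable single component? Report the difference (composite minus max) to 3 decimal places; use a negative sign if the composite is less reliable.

0.091

Var(sum) = 2 + 1.2 = 3.2; true-score variance = 1.49 + 1.2 = 2.69; composite reliability = 0.8406.
Max component reliability = 0.7500.
Difference = 0.8406 − 0.7500 = 0.091.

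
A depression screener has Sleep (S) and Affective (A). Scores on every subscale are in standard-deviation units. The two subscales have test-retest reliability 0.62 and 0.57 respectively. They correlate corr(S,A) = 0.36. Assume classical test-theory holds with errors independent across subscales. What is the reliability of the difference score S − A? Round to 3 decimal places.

0.367

Var(S−A) = 1 + 1 − 2·0.36 = 2 − 0.72 = 1.28.
With uncorrelated errors the cross-covariances are all true-score covariance, so they carry over unchanged; only the diagonal terms shrink to ρᵢσᵢ².
True-score variance = [0.62 + 0.57] − 0.72 = 1.19 − 0.72 = 0.47.
Reliability = 0.47 / 1.28 = 0.367.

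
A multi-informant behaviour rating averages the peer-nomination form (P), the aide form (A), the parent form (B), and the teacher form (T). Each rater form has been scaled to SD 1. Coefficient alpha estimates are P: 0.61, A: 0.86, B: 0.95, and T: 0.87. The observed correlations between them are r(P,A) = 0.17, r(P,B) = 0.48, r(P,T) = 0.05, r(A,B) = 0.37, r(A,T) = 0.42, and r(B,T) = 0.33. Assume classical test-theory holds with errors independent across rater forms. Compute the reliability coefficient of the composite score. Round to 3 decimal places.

Var(P+A+B+T) = 4 + 2·[0.17 + 0.48 + 0.05 + 0.37 + 0.42 + 0.33] = 4 + 3.64 = 7.64.
Because errors are independent across components, Cov(Tᵢ,Tⱼ) = Cov(Xᵢ,Xⱼ); the off-diagonal part of the true-score variance is the same as above.
True-score variance = [0.61 + 0.86 + 0.95 + 0.87] + 3.64 = 3.29 + 3.64 = 6.93.
Reliability = 6.93 / 7.64 = 0.907.

0.907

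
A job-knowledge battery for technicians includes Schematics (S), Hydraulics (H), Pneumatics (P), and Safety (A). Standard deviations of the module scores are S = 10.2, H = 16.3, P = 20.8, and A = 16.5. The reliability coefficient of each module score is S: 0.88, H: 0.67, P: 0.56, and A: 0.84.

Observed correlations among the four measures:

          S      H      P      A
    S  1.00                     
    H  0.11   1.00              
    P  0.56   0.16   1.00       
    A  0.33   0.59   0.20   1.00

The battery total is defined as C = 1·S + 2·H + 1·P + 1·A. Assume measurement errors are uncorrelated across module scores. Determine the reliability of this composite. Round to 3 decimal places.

0.818

Var(C) = 10.2² + 2²·16.3² + 20.8² + 16.5² + 2·[2·10.2·16.3·0.11 + 10.2·20.8·0.56 + 10.2·16.5·0.33 + 2·16.3·20.8·0.16 + 2·16.3·16.5·0.59 + 20.8·16.5·0.20] = 1871.69 + 1410.84 = 3282.53.
With uncorrelated errors the cross-covariances are all true-score covariance, so they carry over unchanged; only the diagonal terms shrink to ρᵢσᵢ².
True-score variance = [10.2²·0.88 + 2²·16.3²·0.67 + 20.8²·0.56 + 16.5²·0.84] + 1410.84 = 1274.57 + 1410.84 = 2685.41.
Reliability = 2685.41 / 3282.53 = 0.818.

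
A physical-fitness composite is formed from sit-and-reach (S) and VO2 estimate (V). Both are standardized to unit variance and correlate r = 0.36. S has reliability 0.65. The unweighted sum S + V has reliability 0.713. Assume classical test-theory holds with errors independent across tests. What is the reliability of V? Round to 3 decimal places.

0.569

Var(S+V) = 2 + 2·0.36 = 2.720.
True-score variance = ρ_S + ρ_V + 2·0.36, so 0.713 = (0.65 + ρ_V + 0.72) / 2.720.
ρ_V = 0.713·2.720 − 0.65 − 0.72 = 0.569.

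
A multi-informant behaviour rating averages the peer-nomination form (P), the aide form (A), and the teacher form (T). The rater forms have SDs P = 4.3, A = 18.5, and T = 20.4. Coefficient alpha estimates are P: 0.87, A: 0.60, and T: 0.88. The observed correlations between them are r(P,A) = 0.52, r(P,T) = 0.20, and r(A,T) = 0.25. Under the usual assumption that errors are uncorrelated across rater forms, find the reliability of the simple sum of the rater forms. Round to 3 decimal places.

Var(P+A+T) = 4.3² + 18.5² + 20.4² + 2·[4.3·18.5·0.52 + 4.3·20.4·0.20 + 18.5·20.4·0.25] = 776.9 + 306.52 = 1083.42.
With uncorrelated errors the cross-covariances are all true-score covariance, so they carry over unchanged; only the diagonal terms shrink to ρᵢσᵢ².
True-score variance = [4.3²·0.87 + 18.5²·0.60 + 20.4²·0.88] + 306.52 = 587.657 + 306.52 = 894.177.
Reliability = 894.177 / 1083.42 = 0.825.

0.825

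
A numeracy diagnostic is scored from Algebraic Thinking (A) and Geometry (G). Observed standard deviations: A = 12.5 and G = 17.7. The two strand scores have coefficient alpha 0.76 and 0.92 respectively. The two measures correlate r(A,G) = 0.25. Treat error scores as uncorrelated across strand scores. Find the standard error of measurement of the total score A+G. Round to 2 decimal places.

7.91

Var(total) = 469.54 + 110.625 = 580.165.
True-score variance = 406.977 + 110.625 = 517.602, so reliability = 0.8922.
Error variance = 580.165 − 517.602 = 62.5632; SEM = √62.5632 = 7.91.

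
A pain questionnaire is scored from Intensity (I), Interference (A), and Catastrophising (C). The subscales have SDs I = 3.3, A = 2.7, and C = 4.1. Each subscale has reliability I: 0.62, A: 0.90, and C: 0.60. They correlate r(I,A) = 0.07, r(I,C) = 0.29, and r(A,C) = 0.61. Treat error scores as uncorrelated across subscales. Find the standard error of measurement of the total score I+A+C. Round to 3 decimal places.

Var(total) = 34.99 + 22.6002 = 57.5902.
True-score variance = 23.3988 + 22.6002 = 45.999, so reliability = 0.7987.
Error variance = 57.5902 − 45.999 = 11.5912; SEM = √11.5912 = 3.405.

3.405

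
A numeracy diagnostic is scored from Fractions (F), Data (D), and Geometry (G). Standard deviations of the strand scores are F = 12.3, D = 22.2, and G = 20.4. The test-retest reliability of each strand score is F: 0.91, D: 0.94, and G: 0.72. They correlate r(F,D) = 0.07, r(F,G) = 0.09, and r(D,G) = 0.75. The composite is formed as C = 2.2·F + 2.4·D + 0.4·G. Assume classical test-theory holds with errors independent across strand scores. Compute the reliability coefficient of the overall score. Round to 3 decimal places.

0.944

Var(C) = 2.2²·12.3² + 2.4²·22.2² + 0.4²·20.4² + 2·[5.28·12.3·22.2·0.07 + 0.88·12.3·20.4·0.09 + 0.96·22.2·20.4·0.75] = 3637.59 + 893.739 = 4531.33.
Under uncorrelated errors the observed covariances equal the true-score covariances, so only the own-variance terms attenuate.
True-score variance = [2.2²·12.3²·0.91 + 2.4²·22.2²·0.94 + 0.4²·20.4²·0.72] + 893.739 = 3382.72 + 893.739 = 4276.46.
Reliability = 4276.46 / 4531.33 = 0.944.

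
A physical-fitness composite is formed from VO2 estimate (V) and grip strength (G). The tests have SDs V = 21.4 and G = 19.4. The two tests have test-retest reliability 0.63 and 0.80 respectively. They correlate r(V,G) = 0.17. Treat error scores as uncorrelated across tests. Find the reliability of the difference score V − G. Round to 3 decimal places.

0.647

Var(V−G) = 21.4² + 19.4² − 2·21.4·19.4·0.17 = 834.32 − 141.154 = 693.166.
Under uncorrelated errors the observed covariances equal the true-score covariances, so only the own-variance terms attenuate.
True-score variance = [21.4²·0.63 + 19.4²·0.80] − 141.154 = 589.603 − 141.154 = 448.448.
Reliability = 448.448 / 693.166 = 0.647.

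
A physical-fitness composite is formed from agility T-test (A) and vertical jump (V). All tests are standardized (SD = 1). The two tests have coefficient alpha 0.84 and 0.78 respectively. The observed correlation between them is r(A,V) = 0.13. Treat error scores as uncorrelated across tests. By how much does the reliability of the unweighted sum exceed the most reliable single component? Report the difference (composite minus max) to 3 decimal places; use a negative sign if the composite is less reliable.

-0.008

Var(sum) = 2 + 0.26 = 2.26; true-score variance = 1.62 + 0.26 = 1.88; composite reliability = 0.8319.
Max component reliability = 0.8400.
Difference = 0.8319 − 0.8400 = -0.008.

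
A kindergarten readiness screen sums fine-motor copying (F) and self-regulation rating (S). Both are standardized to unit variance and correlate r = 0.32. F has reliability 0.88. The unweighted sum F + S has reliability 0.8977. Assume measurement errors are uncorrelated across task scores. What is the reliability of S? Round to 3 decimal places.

Var(F+S) = 2 + 2·0.32 = 2.640.
True-score variance = ρ_F + ρ_S + 2·0.32, so 0.8977 = (0.88 + ρ_S + 0.64) / 2.640.
ρ_S = 0.8977·2.640 − 0.88 − 0.64 = 0.850.

0.850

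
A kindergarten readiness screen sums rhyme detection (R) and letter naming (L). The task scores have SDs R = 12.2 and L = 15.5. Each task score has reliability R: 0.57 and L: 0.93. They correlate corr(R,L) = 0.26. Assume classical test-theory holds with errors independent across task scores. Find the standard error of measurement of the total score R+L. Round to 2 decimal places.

Var(total) = 389.09 + 98.332 = 487.422.
True-score variance = 308.271 + 98.332 = 406.603, so reliability = 0.8342.
Error variance = 487.422 − 406.603 = 80.8187; SEM = √80.8187 = 8.99.

8.99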